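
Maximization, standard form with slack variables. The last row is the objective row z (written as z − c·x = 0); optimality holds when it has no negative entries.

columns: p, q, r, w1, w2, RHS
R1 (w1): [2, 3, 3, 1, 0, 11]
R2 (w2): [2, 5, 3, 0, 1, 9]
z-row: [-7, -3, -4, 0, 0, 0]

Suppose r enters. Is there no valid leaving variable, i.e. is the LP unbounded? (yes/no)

Column r has positive entries in row(s) 1, 2, so the ratio test bounds it — not unbounded.

no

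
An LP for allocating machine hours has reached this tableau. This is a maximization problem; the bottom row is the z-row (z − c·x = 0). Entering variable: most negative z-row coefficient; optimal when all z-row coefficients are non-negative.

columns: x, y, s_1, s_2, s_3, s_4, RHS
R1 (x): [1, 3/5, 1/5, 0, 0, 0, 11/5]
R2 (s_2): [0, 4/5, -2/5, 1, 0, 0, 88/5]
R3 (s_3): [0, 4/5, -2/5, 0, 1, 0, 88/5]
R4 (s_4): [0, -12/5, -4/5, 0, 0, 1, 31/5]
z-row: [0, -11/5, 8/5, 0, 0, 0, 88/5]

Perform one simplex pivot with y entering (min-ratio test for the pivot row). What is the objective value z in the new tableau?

77/3

Ratio test on column y — row 1: (11/5)/(3/5) = 11/3; row 2: (88/5)/(4/5) = 22; row 3: (88/5)/(4/5) = 22; row 4: entry -12/5 ≤ 0. Minimum is 11/3 at row 1 (x leaves); pivot element 3/5.
Pivot on row 1; the z-row RHS becomes 88/5 − (-11/5)·(11/3) = 77/3.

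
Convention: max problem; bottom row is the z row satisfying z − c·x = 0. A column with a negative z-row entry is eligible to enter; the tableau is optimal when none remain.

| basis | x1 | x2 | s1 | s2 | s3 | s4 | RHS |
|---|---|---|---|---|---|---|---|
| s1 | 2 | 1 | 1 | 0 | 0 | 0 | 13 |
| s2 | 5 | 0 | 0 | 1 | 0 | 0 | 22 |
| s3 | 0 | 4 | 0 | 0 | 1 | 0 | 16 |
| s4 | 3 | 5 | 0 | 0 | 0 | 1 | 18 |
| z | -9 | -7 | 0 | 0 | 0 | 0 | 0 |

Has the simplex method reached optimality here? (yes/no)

The z-row has a negative entry -9 in column x1, so it is not optimal.

no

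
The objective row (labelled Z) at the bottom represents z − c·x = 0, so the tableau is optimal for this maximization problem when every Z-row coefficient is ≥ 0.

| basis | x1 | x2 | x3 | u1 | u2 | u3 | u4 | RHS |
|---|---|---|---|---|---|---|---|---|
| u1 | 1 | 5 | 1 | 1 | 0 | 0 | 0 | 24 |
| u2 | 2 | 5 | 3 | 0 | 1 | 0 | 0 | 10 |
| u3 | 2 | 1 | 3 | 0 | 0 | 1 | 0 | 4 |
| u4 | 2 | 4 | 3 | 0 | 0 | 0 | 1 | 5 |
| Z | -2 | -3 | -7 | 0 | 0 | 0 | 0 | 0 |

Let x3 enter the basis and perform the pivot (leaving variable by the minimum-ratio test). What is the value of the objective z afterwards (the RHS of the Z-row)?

28/3

Ratio test on column x3 — row 1: 24/1 = 24; row 2: 10/3 = 10/3; row 3: 4/3 = 4/3; row 4: 5/3 = 5/3. Minimum is 4/3 at row 3 (u3 leaves); pivot element 3.
Pivot on row 3; the Z-row RHS becomes 0 − (-7)·(4/3) = 28/3.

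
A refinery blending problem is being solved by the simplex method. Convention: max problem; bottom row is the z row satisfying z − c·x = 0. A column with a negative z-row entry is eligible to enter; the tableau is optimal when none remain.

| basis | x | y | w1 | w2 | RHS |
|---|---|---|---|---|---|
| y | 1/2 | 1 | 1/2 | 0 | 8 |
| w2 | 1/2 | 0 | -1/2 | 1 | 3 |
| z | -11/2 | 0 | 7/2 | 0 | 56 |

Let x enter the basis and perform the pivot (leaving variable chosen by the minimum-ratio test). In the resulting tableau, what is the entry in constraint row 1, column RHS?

5

Ratio test on column x — row 1: 8/(1/2) = 16; row 2: 3/(1/2) = 6. Minimum is 6 at row 2 (w2 leaves); pivot element 1/2.
Divide row 2 by 1/2; eliminate column x from the other rows.
Row 1 update in column RHS: 8 − (1/2)·6 = 5.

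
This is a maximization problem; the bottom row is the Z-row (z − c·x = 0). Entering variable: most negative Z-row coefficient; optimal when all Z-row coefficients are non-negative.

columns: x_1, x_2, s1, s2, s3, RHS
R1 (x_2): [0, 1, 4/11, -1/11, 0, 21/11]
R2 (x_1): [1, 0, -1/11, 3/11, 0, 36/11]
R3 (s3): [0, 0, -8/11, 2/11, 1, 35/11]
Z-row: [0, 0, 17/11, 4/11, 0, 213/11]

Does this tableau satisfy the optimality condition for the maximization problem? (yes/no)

yes

Every Z-row coefficient is ≥ 0, so the tableau is optimal.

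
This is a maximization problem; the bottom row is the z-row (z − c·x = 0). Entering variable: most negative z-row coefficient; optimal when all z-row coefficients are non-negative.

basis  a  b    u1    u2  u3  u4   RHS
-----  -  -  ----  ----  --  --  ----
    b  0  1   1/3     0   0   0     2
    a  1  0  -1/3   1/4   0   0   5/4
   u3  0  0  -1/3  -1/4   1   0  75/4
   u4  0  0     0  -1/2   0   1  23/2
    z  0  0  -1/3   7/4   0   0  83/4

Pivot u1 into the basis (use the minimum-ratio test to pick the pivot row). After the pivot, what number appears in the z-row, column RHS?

91/4

Ratio test on column u1 — row 1: 2/(1/3) = 6; row 2: entry -1/3 ≤ 0; row 3: entry -1/3 ≤ 0; row 4: entry 0 ≤ 0. Minimum is 6 at row 1 (b leaves); pivot element 1/3.
Divide row 1 by 1/3; eliminate column u1 from the other rows.
z-row update in column RHS: 83/4 − (-1/3)·6 = 91/4.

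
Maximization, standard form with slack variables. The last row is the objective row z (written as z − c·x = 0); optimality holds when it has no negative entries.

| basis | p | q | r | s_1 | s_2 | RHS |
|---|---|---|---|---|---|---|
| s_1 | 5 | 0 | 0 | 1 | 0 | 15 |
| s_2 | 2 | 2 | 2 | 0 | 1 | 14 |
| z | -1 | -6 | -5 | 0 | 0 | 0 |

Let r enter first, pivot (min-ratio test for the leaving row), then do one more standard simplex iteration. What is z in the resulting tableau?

42

Ratio test on column r — row 1: entry 0 ≤ 0; row 2: 14/2 = 7. Minimum is 7 at row 2 (s_2 leaves); pivot element 2.
Pivot on row 2; the z-row RHS becomes 0 − (-5)·7 = 35.
Next entering variable (most negative z-row entry -1): q.
Ratio test on column q — row 1: entry 0 ≤ 0; row 2: 7/1 = 7. Minimum is 7 at row 2 (r leaves); pivot element 1.
After the second pivot the z-row RHS is 35 − (-1)·7 = 42.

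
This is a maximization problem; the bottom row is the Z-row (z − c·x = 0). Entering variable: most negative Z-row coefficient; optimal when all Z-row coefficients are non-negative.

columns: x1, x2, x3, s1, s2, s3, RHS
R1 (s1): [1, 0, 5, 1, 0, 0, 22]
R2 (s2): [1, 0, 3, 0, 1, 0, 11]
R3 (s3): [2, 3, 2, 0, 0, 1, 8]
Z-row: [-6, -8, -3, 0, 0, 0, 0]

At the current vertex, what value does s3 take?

s3 is basic (row 3); its value is the RHS of that row, 8.

8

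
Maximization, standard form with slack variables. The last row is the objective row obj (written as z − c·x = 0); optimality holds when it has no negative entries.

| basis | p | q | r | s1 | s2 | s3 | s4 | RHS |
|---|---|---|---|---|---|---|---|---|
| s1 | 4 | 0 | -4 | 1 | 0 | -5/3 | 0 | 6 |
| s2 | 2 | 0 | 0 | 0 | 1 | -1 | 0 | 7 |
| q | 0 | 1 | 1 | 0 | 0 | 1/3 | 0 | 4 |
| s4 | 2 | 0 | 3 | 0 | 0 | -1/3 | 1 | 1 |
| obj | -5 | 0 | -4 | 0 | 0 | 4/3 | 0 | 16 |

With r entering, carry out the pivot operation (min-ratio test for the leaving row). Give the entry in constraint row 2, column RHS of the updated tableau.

Ratio test on column r — row 1: entry -4 ≤ 0; row 2: entry 0 ≤ 0; row 3: 4/1 = 4; row 4: 1/3 = 1/3. Minimum is 1/3 at row 4 (s4 leaves); pivot element 3.
Divide row 4 by 3; eliminate column r from the other rows.
Row 2 update in column RHS: 7 − 0·(1/3) = 7.

7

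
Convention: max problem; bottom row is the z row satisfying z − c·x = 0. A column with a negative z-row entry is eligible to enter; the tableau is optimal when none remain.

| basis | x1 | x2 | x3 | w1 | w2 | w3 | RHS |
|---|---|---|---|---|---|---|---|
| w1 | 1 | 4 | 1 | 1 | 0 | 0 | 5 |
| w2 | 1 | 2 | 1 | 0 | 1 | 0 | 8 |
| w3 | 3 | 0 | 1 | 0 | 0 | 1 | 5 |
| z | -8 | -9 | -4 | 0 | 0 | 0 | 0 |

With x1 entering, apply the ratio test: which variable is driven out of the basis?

Column x1 entries and ratios — w1: 5/1 = 5; w2: 8/1 = 8; w3: 5/3 = 5/3.
Smallest ratio is 5/3 in the row of w3, so w3 leaves.

w3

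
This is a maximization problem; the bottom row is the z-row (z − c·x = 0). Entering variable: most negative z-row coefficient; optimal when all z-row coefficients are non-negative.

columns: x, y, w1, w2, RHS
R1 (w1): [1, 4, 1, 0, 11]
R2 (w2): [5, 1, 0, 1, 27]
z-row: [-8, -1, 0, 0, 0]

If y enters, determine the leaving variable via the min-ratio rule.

w1

Column y entries and ratios — w1: 11/4 = 11/4; w2: 27/1 = 27.
Smallest ratio is 11/4 in the row of w1, so w1 leaves.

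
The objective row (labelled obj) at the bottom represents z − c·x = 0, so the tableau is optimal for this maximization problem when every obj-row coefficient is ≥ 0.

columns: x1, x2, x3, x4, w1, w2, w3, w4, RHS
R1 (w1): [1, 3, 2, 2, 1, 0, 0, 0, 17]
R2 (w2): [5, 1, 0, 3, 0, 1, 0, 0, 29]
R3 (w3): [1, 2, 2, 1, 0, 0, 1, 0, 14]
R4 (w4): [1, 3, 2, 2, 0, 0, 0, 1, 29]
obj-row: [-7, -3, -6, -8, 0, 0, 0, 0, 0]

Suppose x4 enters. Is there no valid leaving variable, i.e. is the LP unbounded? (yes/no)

no

Column x4 has positive entries in row(s) 1, 2, 3, 4, so the ratio test bounds it — not unbounded.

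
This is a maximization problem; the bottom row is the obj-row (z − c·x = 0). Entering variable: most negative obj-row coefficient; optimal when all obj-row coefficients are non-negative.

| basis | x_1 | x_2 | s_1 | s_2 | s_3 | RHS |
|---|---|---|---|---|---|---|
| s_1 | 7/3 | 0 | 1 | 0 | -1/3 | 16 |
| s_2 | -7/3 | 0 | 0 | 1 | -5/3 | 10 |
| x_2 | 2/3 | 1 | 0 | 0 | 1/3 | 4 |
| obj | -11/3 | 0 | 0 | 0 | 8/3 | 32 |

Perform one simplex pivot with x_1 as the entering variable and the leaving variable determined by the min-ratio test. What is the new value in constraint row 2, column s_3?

Ratio test on column x_1 — row 1: 16/(7/3) = 48/7; row 2: entry -7/3 ≤ 0; row 3: 4/(2/3) = 6. Minimum is 6 at row 3 (x_2 leaves); pivot element 2/3.
Divide row 3 by 2/3; eliminate column x_1 from the other rows.
Row 2 update in column s_3: -5/3 − (-7/3)·(1/2) = -1/2.

-1/2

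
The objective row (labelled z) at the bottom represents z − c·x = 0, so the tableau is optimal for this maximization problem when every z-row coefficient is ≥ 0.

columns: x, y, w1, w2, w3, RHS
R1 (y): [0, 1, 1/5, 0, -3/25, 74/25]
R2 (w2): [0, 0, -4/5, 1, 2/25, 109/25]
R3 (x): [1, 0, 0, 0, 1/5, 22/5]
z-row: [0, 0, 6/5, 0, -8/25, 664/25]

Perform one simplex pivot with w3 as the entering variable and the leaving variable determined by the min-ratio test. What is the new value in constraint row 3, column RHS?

22

Ratio test on column w3 — row 1: entry -3/25 ≤ 0; row 2: (109/25)/(2/25) = 109/2; row 3: (22/5)/(1/5) = 22. Minimum is 22 at row 3 (x leaves); pivot element 1/5.
Divide row 3 by 1/5; eliminate column w3 from the other rows.
In the new row 3, the RHS entry is the old entry divided by the pivot: (22/5)/(1/5) = 22.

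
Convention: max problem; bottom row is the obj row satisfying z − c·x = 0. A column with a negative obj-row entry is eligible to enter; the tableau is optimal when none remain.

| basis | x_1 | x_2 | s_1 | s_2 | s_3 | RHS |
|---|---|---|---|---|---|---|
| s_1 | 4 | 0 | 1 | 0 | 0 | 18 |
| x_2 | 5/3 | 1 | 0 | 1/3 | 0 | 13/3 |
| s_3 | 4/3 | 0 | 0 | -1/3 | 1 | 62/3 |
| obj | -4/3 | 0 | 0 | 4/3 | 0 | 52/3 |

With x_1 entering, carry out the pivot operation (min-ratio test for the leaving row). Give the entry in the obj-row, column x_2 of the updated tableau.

Ratio test on column x_1 — row 1: 18/4 = 9/2; row 2: (13/3)/(5/3) = 13/5; row 3: (62/3)/(4/3) = 31/2. Minimum is 13/5 at row 2 (x_2 leaves); pivot element 5/3.
Divide row 2 by 5/3; eliminate column x_1 from the other rows.
obj-row update in column x_2: 0 − (-4/3)·(3/5) = 4/5.

4/5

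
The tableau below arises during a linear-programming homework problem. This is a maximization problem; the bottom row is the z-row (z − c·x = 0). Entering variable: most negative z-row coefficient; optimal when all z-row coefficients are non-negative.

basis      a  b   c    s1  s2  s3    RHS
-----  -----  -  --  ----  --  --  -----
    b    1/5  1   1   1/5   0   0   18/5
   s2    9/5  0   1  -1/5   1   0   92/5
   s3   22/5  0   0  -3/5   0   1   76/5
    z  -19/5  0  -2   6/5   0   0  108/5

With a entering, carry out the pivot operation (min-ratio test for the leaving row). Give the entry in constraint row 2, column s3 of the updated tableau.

Ratio test on column a — row 1: (18/5)/(1/5) = 18; row 2: (92/5)/(9/5) = 92/9; row 3: (76/5)/(22/5) = 38/11. Minimum is 38/11 at row 3 (s3 leaves); pivot element 22/5.
Divide row 3 by 22/5; eliminate column a from the other rows.
Row 2 update in column s3: 0 − (9/5)·(5/22) = -9/22.

-9/22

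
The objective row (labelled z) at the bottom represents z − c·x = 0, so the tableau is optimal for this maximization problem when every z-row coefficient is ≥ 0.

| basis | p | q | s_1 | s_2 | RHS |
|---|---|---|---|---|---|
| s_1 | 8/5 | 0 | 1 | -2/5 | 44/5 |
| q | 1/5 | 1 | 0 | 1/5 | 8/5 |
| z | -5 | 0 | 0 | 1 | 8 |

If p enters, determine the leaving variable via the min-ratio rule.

Column p entries and ratios — s_1: (44/5)/(8/5) = 11/2; q: (8/5)/(1/5) = 8.
Smallest ratio is 11/2 in the row of s_1, so s_1 leaves.

s_1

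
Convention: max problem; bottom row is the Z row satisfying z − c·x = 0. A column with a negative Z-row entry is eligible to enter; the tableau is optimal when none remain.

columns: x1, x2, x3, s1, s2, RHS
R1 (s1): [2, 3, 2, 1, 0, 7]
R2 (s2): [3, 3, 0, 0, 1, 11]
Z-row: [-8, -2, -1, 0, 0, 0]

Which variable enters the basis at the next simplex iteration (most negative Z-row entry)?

x1

Negative Z-row entries: x1: -8, x2: -2, x3: -1.
The most negative is -8 in column x1, so x1 enters.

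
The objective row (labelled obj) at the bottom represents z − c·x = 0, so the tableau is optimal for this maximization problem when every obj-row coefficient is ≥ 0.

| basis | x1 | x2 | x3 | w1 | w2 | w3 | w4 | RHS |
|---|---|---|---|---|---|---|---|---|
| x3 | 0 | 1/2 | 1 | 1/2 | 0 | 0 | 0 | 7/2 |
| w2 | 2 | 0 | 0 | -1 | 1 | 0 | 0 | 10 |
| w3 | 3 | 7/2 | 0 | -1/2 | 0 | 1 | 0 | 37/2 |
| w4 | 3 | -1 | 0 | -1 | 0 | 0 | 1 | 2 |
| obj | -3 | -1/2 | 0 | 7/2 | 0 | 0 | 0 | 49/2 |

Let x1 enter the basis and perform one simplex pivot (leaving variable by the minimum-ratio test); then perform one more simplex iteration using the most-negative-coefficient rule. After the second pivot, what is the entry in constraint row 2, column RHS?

Ratio test on column x1 — row 1: entry 0 ≤ 0; row 2: 10/2 = 5; row 3: (37/2)/3 = 37/6; row 4: 2/3 = 2/3. Minimum is 2/3 at row 4 (w4 leaves); pivot element 3.
Divide row 4 by 3; eliminate column x1 from the other rows.
Second iteration: most negative obj-row entry is -3/2 in column x2, so x2 enters.
Ratio test on column x2 — row 1: (7/2)/(1/2) = 7; row 2: (26/3)/(2/3) = 13; row 3: (33/2)/(9/2) = 11/3; row 4: entry -1/3 ≤ 0. Minimum is 11/3 at row 3 (w3 leaves); pivot element 9/2.
Divide row 3 by 9/2; eliminate column x2 from the other rows.
After both pivots, the entry at constraint row 2, column RHS is 56/9.

56/9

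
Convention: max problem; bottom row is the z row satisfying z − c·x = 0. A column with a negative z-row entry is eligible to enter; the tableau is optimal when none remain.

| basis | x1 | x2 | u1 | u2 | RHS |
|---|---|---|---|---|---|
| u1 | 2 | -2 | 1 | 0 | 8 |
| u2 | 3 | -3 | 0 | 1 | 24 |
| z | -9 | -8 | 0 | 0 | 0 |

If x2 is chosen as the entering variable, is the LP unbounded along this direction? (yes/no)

yes

Every constraint-row entry in column x2 is ≤ 0, so increasing x2 is unbounded.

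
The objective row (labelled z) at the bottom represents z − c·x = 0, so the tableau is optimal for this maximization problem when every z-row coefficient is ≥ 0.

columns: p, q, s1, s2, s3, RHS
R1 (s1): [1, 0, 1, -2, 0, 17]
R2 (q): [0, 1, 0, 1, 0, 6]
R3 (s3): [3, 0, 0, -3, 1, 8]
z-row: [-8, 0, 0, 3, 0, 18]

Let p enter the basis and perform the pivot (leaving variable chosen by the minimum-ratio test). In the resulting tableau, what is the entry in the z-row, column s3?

Ratio test on column p — row 1: 17/1 = 17; row 2: entry 0 ≤ 0; row 3: 8/3 = 8/3. Minimum is 8/3 at row 3 (s3 leaves); pivot element 3.
Divide row 3 by 3; eliminate column p from the other rows.
z-row update in column s3: 0 − (-8)·(1/3) = 8/3.

8/3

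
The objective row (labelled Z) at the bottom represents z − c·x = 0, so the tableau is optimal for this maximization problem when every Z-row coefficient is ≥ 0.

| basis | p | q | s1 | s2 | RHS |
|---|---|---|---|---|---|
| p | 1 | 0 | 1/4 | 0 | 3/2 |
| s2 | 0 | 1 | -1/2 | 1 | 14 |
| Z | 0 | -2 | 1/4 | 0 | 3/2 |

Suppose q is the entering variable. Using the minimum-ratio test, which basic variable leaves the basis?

s2

Column q entries and ratios — p: 0 ≤ 0, skip; s2: 14/1 = 14.
Smallest ratio is 14 in the row of s2, so s2 leaves.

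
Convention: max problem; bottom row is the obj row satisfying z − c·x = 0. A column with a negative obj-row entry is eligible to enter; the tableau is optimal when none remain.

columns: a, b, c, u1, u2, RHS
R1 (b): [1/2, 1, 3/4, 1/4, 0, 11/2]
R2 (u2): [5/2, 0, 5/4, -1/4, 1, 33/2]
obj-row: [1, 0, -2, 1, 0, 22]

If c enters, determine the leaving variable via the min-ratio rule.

b

Column c entries and ratios — b: (11/2)/(3/4) = 22/3; u2: (33/2)/(5/4) = 66/5.
Smallest ratio is 22/3 in the row of b, so b leaves.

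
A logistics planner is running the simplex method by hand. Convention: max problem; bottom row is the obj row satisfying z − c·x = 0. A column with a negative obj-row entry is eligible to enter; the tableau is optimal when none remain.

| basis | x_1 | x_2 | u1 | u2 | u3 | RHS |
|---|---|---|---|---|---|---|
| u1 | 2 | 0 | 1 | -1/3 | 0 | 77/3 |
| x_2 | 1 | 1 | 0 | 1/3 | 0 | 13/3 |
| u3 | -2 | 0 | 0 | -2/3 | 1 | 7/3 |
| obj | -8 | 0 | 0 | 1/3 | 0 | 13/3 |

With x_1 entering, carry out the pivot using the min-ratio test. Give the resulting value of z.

39

Ratio test on column x_1 — row 1: (77/3)/2 = 77/6; row 2: (13/3)/1 = 13/3; row 3: entry -2 ≤ 0. Minimum is 13/3 at row 2 (x_2 leaves); pivot element 1.
Pivot on row 2; the obj-row RHS becomes 13/3 − (-8)·(13/3) = 39.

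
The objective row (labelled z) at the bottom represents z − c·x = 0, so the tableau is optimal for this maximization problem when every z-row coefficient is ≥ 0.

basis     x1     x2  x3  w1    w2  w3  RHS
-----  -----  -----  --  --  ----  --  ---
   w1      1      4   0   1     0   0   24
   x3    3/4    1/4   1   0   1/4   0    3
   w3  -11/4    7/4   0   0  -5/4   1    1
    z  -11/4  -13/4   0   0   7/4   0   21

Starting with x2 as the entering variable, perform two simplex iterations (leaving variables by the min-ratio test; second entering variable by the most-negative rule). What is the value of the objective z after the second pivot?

Ratio test on column x2 — row 1: 24/4 = 6; row 2: 3/(1/4) = 12; row 3: 1/(7/4) = 4/7. Minimum is 4/7 at row 3 (w3 leaves); pivot element 7/4.
Pivot on row 3; the z-row RHS becomes 21 − (-13/4)·(4/7) = 160/7.
Next entering variable (most negative z-row entry -55/7): x1.
Ratio test on column x1 — row 1: (152/7)/(51/7) = 152/51; row 2: (20/7)/(8/7) = 5/2; row 3: entry -11/7 ≤ 0. Minimum is 5/2 at row 2 (x3 leaves); pivot element 8/7.
After the second pivot the z-row RHS is 160/7 − (-55/7)·(5/2) = 85/2.

85/2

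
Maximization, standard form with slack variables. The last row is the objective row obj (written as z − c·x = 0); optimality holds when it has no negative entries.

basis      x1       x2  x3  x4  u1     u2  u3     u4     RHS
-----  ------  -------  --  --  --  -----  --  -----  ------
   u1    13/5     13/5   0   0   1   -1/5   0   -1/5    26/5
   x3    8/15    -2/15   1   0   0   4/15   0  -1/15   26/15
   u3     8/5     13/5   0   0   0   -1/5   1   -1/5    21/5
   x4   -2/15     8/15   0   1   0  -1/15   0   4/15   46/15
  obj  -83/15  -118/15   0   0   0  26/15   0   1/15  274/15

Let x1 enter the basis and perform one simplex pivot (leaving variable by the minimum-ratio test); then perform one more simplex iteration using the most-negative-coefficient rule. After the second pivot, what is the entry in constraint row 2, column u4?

-1/13

Ratio test on column x1 — row 1: (26/5)/(13/5) = 2; row 2: (26/15)/(8/15) = 13/4; row 3: (21/5)/(8/5) = 21/8; row 4: entry -2/15 ≤ 0. Minimum is 2 at row 1 (u1 leaves); pivot element 13/5.
Divide row 1 by 13/5; eliminate column x1 from the other rows.
Second iteration: most negative obj-row entry is -7/3 in column x2, so x2 enters.
Ratio test on column x2 — row 1: 2/1 = 2; row 2: entry -2/3 ≤ 0; row 3: 1/1 = 1; row 4: (10/3)/(2/3) = 5. Minimum is 1 at row 3 (u3 leaves); pivot element 1.
Divide row 3 by 1; eliminate column x2 from the other rows.
After both pivots, the entry at constraint row 2, column u4 is -1/13.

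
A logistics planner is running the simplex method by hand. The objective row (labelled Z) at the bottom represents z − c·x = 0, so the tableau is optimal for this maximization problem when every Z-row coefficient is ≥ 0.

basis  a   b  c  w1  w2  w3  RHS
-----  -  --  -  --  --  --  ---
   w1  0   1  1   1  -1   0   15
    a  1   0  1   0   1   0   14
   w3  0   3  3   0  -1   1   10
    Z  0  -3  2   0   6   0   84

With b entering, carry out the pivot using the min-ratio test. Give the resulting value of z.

Ratio test on column b — row 1: 15/1 = 15; row 2: entry 0 ≤ 0; row 3: 10/3 = 10/3. Minimum is 10/3 at row 3 (w3 leaves); pivot element 3.
Pivot on row 3; the Z-row RHS becomes 84 − (-3)·(10/3) = 94.

94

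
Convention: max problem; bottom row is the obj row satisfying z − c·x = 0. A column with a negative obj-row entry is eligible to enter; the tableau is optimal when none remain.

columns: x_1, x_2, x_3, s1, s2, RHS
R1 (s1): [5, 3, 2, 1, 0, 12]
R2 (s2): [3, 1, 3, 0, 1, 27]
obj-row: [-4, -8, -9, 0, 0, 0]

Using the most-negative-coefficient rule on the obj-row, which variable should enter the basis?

x_3

Negative obj-row entries: x_1: -4, x_2: -8, x_3: -9.
The most negative is -9 in column x_3, so x_3 enters.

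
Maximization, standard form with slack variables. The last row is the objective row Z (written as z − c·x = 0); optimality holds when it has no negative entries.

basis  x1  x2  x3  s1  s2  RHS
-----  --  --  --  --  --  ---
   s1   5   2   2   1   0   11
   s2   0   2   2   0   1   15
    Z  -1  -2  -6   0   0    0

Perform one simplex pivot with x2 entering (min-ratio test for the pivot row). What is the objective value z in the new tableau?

Ratio test on column x2 — row 1: 11/2 = 11/2; row 2: 15/2 = 15/2. Minimum is 11/2 at row 1 (s1 leaves); pivot element 2.
Pivot on row 1; the Z-row RHS becomes 0 − (-2)·(11/2) = 11.

11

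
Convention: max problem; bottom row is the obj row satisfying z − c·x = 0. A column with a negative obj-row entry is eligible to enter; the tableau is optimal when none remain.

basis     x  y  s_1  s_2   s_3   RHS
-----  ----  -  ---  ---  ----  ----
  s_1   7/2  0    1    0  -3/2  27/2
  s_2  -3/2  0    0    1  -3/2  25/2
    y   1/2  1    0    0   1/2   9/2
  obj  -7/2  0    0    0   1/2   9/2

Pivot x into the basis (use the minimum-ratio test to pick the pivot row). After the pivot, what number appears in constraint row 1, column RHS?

27/7

Ratio test on column x — row 1: (27/2)/(7/2) = 27/7; row 2: entry -3/2 ≤ 0; row 3: (9/2)/(1/2) = 9. Minimum is 27/7 at row 1 (s_1 leaves); pivot element 7/2.
Divide row 1 by 7/2; eliminate column x from the other rows.
In the new row 1, the RHS entry is the old entry divided by the pivot: (27/2)/(7/2) = 27/7.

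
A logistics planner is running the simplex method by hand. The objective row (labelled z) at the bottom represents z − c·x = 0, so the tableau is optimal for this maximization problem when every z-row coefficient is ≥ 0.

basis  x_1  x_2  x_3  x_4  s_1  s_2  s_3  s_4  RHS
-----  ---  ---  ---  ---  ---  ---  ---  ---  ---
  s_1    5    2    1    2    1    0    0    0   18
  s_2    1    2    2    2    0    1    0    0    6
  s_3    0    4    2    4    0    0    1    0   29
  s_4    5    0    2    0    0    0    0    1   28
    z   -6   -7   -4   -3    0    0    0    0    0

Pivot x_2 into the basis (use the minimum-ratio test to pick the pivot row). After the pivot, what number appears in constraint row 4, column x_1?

Ratio test on column x_2 — row 1: 18/2 = 9; row 2: 6/2 = 3; row 3: 29/4 = 29/4; row 4: entry 0 ≤ 0. Minimum is 3 at row 2 (s_2 leaves); pivot element 2.
Divide row 2 by 2; eliminate column x_2 from the other rows.
Row 4 update in column x_1: 5 − 0·(1/2) = 5.

5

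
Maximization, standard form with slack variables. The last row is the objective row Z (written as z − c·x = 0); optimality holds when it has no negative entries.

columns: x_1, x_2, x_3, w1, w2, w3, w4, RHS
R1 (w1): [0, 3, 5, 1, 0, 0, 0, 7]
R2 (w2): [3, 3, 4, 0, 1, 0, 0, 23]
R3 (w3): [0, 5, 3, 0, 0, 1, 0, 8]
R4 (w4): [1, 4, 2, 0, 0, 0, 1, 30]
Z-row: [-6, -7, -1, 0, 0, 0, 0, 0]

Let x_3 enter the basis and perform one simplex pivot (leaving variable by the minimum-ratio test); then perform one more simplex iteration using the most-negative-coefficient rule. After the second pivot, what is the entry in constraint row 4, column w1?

Ratio test on column x_3 — row 1: 7/5 = 7/5; row 2: 23/4 = 23/4; row 3: 8/3 = 8/3; row 4: 30/2 = 15. Minimum is 7/5 at row 1 (w1 leaves); pivot element 5.
Divide row 1 by 5; eliminate column x_3 from the other rows.
Second iteration: most negative Z-row entry is -32/5 in column x_2, so x_2 enters.
Ratio test on column x_2 — row 1: (7/5)/(3/5) = 7/3; row 2: (87/5)/(3/5) = 29; row 3: (19/5)/(16/5) = 19/16; row 4: (136/5)/(14/5) = 68/7. Minimum is 19/16 at row 3 (w3 leaves); pivot element 16/5.
Divide row 3 by 16/5; eliminate column x_2 from the other rows.
After both pivots, the entry at constraint row 4, column w1 is 1/8.

1/8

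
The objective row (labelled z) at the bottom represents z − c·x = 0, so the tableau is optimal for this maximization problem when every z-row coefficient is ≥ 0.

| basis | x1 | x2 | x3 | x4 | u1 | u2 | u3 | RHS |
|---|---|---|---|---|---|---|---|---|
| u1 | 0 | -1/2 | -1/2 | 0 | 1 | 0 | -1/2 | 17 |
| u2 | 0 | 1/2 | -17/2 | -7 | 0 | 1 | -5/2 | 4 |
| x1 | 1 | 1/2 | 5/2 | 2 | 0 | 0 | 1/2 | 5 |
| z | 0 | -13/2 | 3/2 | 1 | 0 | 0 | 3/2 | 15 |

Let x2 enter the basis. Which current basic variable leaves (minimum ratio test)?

Column x2 entries and ratios — u1: -1/2 ≤ 0, skip; u2: 4/(1/2) = 8; x1: 5/(1/2) = 10.
Smallest ratio is 8 in the row of u2, so u2 leaves.

u2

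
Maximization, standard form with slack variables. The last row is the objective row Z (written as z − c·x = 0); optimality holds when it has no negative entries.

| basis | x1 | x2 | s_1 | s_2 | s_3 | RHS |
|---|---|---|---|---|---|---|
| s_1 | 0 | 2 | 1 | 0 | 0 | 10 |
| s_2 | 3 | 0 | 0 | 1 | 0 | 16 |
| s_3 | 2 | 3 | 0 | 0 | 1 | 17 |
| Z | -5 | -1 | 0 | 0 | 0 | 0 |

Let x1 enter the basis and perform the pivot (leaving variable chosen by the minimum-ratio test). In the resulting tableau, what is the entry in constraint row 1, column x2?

Ratio test on column x1 — row 1: entry 0 ≤ 0; row 2: 16/3 = 16/3; row 3: 17/2 = 17/2. Minimum is 16/3 at row 2 (s_2 leaves); pivot element 3.
Divide row 2 by 3; eliminate column x1 from the other rows.
Row 1 update in column x2: 2 − 0·0 = 2.

2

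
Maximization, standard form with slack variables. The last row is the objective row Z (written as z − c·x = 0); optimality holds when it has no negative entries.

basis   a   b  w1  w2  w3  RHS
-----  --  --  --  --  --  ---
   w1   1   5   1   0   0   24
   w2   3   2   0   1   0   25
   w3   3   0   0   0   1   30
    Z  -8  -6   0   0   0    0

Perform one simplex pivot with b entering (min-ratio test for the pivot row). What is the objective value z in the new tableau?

144/5

Ratio test on column b — row 1: 24/5 = 24/5; row 2: 25/2 = 25/2; row 3: entry 0 ≤ 0. Minimum is 24/5 at row 1 (w1 leaves); pivot element 5.
Pivot on row 1; the Z-row RHS becomes 0 − (-6)·(24/5) = 144/5.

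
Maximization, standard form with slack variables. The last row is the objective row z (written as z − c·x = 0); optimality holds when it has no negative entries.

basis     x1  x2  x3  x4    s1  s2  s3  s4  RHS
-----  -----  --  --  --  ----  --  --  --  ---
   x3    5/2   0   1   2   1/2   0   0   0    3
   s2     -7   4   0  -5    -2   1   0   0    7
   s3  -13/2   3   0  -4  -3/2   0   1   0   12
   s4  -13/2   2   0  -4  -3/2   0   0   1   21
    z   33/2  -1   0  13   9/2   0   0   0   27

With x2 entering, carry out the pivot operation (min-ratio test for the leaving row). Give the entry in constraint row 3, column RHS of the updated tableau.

Ratio test on column x2 — row 1: entry 0 ≤ 0; row 2: 7/4 = 7/4; row 3: 12/3 = 4; row 4: 21/2 = 21/2. Minimum is 7/4 at row 2 (s2 leaves); pivot element 4.
Divide row 2 by 4; eliminate column x2 from the other rows.
Row 3 update in column RHS: 12 − 3·(7/4) = 27/4.

27/4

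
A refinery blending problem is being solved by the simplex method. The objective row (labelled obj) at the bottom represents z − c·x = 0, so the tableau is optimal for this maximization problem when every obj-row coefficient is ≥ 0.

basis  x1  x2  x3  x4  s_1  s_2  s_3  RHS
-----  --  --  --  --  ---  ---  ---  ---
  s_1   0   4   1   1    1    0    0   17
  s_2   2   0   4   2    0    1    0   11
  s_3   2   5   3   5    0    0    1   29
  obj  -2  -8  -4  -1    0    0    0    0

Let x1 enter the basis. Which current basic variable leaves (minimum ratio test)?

s_2

Column x1 entries and ratios — s_1: 0 ≤ 0, skip; s_2: 11/2 = 11/2; s_3: 29/2 = 29/2.
Smallest ratio is 11/2 in the row of s_2, so s_2 leaves.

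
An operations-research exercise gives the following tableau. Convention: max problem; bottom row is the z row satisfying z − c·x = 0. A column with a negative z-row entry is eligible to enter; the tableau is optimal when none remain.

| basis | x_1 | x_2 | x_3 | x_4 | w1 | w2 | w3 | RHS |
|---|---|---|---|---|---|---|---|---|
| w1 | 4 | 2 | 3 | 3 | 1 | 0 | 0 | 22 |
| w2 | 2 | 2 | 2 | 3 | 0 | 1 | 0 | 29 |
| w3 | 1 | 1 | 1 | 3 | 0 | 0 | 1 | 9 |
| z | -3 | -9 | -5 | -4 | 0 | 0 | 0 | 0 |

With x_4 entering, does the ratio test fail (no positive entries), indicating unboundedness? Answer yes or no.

no

Column x_4 has positive entries in row(s) 1, 2, 3, so the ratio test bounds it — not unbounded.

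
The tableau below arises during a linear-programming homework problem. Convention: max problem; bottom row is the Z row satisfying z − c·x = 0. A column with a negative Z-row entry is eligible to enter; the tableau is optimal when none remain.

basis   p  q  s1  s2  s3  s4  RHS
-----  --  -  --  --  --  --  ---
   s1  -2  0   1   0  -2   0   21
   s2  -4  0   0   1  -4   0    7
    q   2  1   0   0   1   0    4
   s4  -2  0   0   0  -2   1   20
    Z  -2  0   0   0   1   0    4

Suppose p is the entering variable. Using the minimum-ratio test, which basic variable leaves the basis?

Column p entries and ratios — s1: -2 ≤ 0, skip; s2: -4 ≤ 0, skip; q: 4/2 = 2; s4: -2 ≤ 0, skip.
Smallest ratio is 2 in the row of q, so q leaves.

q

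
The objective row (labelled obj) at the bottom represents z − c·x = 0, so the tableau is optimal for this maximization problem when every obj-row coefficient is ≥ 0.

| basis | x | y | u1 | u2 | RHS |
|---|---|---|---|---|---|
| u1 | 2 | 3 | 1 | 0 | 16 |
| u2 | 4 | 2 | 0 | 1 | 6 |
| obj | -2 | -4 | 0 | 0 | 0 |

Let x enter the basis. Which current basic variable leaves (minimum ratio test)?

Column x entries and ratios — u1: 16/2 = 8; u2: 6/4 = 3/2.
Smallest ratio is 3/2 in the row of u2, so u2 leaves.

u2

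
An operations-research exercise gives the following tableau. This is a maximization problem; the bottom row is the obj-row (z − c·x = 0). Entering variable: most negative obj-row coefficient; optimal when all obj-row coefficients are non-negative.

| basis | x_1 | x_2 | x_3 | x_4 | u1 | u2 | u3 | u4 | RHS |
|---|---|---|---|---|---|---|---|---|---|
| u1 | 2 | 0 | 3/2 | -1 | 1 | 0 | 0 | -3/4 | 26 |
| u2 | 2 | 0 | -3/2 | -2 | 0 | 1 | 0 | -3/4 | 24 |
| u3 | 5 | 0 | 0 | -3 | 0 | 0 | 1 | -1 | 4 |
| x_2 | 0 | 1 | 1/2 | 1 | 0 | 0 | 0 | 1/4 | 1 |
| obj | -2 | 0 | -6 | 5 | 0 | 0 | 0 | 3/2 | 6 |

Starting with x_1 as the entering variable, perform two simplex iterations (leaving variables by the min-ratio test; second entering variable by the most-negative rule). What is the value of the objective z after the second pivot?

Ratio test on column x_1 — row 1: 26/2 = 13; row 2: 24/2 = 12; row 3: 4/5 = 4/5; row 4: entry 0 ≤ 0. Minimum is 4/5 at row 3 (u3 leaves); pivot element 5.
Pivot on row 3; the obj-row RHS becomes 6 − (-2)·(4/5) = 38/5.
Next entering variable (most negative obj-row entry -6): x_3.
Ratio test on column x_3 — row 1: (122/5)/(3/2) = 244/15; row 2: entry -3/2 ≤ 0; row 3: entry 0 ≤ 0; row 4: 1/(1/2) = 2. Minimum is 2 at row 4 (x_2 leaves); pivot element 1/2.
After the second pivot the obj-row RHS is 38/5 − (-6)·2 = 98/5.

98/5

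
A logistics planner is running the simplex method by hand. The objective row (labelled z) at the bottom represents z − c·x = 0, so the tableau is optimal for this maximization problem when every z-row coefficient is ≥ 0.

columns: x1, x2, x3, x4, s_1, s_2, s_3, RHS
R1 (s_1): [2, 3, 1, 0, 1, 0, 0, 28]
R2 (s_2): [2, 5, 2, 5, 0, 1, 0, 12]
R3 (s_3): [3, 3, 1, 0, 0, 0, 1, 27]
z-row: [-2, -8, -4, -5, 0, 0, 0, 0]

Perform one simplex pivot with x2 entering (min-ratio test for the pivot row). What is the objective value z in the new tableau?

96/5

Ratio test on column x2 — row 1: 28/3 = 28/3; row 2: 12/5 = 12/5; row 3: 27/3 = 9. Minimum is 12/5 at row 2 (s_2 leaves); pivot element 5.
Pivot on row 2; the z-row RHS becomes 0 − (-8)·(12/5) = 96/5.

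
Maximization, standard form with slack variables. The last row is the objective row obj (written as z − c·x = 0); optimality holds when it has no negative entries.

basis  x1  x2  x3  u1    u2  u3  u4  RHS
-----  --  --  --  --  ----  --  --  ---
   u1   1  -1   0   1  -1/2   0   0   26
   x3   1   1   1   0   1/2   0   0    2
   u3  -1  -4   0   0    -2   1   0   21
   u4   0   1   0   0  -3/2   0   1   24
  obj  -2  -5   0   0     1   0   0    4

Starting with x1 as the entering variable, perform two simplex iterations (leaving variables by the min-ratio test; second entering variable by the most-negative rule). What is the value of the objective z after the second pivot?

14

Ratio test on column x1 — row 1: 26/1 = 26; row 2: 2/1 = 2; row 3: entry -1 ≤ 0; row 4: entry 0 ≤ 0. Minimum is 2 at row 2 (x3 leaves); pivot element 1.
Pivot on row 2; the obj-row RHS becomes 4 − (-2)·2 = 8.
Next entering variable (most negative obj-row entry -3): x2.
Ratio test on column x2 — row 1: entry -2 ≤ 0; row 2: 2/1 = 2; row 3: entry -3 ≤ 0; row 4: 24/1 = 24. Minimum is 2 at row 2 (x1 leaves); pivot element 1.
After the second pivot the obj-row RHS is 8 − (-3)·2 = 14.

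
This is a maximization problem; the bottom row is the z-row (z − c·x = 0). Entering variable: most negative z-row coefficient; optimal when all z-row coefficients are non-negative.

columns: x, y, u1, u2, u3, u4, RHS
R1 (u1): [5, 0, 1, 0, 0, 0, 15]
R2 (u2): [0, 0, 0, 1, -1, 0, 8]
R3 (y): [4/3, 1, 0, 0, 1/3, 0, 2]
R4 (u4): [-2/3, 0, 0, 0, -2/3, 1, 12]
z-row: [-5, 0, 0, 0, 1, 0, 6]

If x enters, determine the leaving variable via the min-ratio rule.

y

Column x entries and ratios — u1: 15/5 = 3; u2: 0 ≤ 0, skip; y: 2/(4/3) = 3/2; u4: -2/3 ≤ 0, skip.
Smallest ratio is 3/2 in the row of y, so y leaves.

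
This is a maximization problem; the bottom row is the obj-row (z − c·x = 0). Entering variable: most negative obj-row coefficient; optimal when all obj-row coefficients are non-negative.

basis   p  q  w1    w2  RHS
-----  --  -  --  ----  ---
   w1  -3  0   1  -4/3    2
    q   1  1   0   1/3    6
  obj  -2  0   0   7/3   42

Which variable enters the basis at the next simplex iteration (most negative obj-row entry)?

Negative obj-row entries: p: -2.
The most negative is -2 in column p, so p enters.

p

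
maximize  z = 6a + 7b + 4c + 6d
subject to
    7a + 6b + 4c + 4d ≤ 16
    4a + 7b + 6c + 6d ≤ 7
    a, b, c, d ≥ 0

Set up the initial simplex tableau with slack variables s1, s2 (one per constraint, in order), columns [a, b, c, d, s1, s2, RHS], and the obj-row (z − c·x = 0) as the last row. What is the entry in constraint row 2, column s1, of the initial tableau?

Slack s1 belongs to constraint 1; its column is the unit vector e_1, so the entry in row 2 is 0.

0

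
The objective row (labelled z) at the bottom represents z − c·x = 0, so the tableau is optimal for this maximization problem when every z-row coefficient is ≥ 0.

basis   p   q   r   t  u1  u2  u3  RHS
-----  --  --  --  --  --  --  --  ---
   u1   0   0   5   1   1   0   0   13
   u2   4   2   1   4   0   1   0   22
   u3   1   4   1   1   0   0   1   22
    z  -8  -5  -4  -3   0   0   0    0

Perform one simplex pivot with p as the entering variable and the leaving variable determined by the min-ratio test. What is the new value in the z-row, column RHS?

Ratio test on column p — row 1: entry 0 ≤ 0; row 2: 22/4 = 11/2; row 3: 22/1 = 22. Minimum is 11/2 at row 2 (u2 leaves); pivot element 4.
Divide row 2 by 4; eliminate column p from the other rows.
z-row update in column RHS: 0 − (-8)·(11/2) = 44.

44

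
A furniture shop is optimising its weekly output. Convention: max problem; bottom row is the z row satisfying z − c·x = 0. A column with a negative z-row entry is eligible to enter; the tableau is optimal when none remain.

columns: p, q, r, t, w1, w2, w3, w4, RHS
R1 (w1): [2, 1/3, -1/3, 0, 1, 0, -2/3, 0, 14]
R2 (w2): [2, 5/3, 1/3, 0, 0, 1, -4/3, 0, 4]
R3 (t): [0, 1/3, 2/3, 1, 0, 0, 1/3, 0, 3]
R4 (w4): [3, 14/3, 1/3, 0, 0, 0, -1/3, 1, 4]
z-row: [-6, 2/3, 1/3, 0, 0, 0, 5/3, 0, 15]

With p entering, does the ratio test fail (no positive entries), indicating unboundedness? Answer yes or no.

Column p has positive entries in row(s) 1, 2, 4, so the ratio test bounds it — not unbounded.

no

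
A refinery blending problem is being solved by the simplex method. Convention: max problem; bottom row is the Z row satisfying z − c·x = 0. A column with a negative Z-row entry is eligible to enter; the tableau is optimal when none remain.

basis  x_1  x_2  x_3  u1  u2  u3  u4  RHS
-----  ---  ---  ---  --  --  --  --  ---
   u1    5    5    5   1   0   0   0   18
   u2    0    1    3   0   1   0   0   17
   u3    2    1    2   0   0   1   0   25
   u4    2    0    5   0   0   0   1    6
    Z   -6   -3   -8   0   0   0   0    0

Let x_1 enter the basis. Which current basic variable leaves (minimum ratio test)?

Column x_1 entries and ratios — u1: 18/5 = 18/5; u2: 0 ≤ 0, skip; u3: 25/2 = 25/2; u4: 6/2 = 3.
Smallest ratio is 3 in the row of u4, so u4 leaves.

u4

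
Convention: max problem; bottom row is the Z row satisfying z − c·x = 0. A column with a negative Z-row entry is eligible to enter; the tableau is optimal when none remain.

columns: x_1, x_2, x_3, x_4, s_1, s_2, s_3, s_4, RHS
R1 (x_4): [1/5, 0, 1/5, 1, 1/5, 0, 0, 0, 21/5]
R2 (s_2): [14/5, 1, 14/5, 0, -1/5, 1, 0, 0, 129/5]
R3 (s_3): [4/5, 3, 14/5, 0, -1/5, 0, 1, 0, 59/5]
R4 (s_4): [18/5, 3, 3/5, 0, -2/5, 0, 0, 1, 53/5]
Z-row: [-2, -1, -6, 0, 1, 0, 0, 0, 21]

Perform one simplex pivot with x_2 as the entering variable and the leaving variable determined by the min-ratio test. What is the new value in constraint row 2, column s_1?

-1/15

Ratio test on column x_2 — row 1: entry 0 ≤ 0; row 2: (129/5)/1 = 129/5; row 3: (59/5)/3 = 59/15; row 4: (53/5)/3 = 53/15. Minimum is 53/15 at row 4 (s_4 leaves); pivot element 3.
Divide row 4 by 3; eliminate column x_2 from the other rows.
Row 2 update in column s_1: -1/5 − 1·(-2/15) = -1/15.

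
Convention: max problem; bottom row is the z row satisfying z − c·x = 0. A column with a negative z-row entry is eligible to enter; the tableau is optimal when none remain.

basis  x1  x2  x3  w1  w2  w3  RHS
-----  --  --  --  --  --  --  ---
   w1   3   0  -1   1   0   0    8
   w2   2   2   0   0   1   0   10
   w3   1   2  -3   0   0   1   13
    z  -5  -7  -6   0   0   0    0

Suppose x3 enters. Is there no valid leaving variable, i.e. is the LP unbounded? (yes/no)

Every constraint-row entry in column x3 is ≤ 0, so increasing x3 is unbounded.

yes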